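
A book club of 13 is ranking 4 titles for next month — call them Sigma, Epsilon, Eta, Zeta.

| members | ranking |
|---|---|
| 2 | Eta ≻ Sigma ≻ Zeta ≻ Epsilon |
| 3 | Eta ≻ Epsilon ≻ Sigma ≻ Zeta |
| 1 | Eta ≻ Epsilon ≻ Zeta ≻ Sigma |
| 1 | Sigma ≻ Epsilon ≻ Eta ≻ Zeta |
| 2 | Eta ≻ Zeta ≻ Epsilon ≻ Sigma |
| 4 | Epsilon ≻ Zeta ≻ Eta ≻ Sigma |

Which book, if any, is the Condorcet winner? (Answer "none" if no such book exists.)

Eta

Pairwise majorities:
Sigma vs Epsilon: Sigma is ranked higher on 2+1 = 3 ballots, Epsilon on 10. Epsilon wins 10–3.
Sigma vs Eta: 1 for Sigma, 12 for Eta — Eta by 12–1.
Sigma vs Zeta: Zeta wins 7–6.
Epsilon vs Eta: Eta, 8–5.
Epsilon vs Zeta: 3+1+1+4 = 9 for Epsilon, 4 for Zeta — Epsilon by 9–4.
Eta vs Zeta: 2+3+1+1+2 = 9 for Eta, 4 for Zeta — Eta by 9–4.
Eta defeats every rival head-to-head and is the Condorcet winner.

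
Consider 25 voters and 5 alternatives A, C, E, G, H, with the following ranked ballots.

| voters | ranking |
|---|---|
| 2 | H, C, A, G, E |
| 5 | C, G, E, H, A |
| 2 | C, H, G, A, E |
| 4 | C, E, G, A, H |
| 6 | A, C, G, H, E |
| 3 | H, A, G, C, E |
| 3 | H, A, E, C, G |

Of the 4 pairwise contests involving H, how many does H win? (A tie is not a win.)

2

H against each rival (25 voters):
H vs A: 15 to 10, H.
H–C: C 17–8.
H–E: H 16–9.
H vs G: G, 15–10.
H beats A, E; loses to C, G — 2 pairwise wins.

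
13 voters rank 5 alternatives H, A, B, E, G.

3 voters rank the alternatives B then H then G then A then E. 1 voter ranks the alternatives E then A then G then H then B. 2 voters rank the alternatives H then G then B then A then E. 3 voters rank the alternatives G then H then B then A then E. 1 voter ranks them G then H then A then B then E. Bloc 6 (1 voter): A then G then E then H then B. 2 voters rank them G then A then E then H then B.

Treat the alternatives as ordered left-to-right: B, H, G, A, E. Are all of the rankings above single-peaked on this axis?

yes

Axis positions: B=1, H=2, G=3, A=4, E=5.
Bloc 1 (peak B at position 1): ranking walks positions 1-2-3-4-5, expanding outward from the peak — single-peaked.
Bloc 2 (peak E at position 5): ranking walks positions 5-4-3-2-1, expanding outward from the peak — single-peaked.
Bloc 3 (peak H at position 2): ranking walks positions 2-3-1-4-5, expanding outward from the peak — single-peaked.
Bloc 4 (peak G at position 3): ranking walks positions 3-2-1-4-5, expanding outward from the peak — single-peaked.
Bloc 5 (peak G at position 3): ranking walks positions 3-2-4-1-5, expanding outward from the peak — single-peaked.
Bloc 6 (peak A at position 4): ranking walks positions 4-3-5-2-1, expanding outward from the peak — single-peaked.
Bloc 7 (peak G at position 3): ranking walks positions 3-4-5-2-1, expanding outward from the peak — single-peaked.
Every ranking is single-peaked on this axis.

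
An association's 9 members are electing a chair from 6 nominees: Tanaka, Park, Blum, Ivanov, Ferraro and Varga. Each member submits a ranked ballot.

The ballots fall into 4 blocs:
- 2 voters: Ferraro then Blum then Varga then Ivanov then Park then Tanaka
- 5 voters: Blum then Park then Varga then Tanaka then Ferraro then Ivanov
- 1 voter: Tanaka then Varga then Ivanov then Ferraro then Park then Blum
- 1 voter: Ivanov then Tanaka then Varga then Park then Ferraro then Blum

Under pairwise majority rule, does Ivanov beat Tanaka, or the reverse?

Tanaka

Ballots ranking Ivanov above Tanaka: 2 + 1 = 3.
Ballots ranking Tanaka above Ivanov: 9 − 3 = 6.
Tanaka wins the head-to-head 6–3.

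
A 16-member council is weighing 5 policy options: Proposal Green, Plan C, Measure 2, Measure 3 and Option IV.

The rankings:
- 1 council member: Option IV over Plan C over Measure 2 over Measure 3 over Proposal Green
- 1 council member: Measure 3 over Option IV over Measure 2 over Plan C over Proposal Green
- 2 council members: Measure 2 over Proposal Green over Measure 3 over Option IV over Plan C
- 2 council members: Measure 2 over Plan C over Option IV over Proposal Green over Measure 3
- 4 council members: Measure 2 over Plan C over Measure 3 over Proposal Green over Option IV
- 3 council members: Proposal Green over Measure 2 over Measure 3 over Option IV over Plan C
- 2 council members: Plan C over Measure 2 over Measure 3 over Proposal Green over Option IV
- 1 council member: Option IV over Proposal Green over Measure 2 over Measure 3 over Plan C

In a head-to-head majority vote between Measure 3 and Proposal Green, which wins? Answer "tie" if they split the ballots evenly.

tie

Ballots ranking Measure 3 above Proposal Green: 1 + 1 + 4 + 2 = 8.
Ballots ranking Proposal Green above Measure 3: 16 − 8 = 8.
8–8: the pair ties.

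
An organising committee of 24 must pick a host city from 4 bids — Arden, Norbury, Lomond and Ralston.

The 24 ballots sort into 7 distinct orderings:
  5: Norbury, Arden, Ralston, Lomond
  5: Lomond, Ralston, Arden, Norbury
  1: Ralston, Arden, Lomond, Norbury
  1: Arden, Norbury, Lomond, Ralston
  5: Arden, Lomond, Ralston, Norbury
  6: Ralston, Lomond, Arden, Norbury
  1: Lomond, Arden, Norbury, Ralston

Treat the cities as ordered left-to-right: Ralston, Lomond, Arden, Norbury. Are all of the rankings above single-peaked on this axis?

no

Axis positions: Ralston=1, Lomond=2, Arden=3, Norbury=4.
Bloc 1: ranking walks positions 4-3-1-2; Ralston is ranked above Lomond even though Lomond lies between Ralston and the peak Norbury on the axis — preferences dip and rise again. Not single-peaked.
Bloc 2 (peak Lomond at position 2): ranking walks positions 2-1-3-4, expanding outward from the peak — single-peaked.
Bloc 3: ranking walks positions 1-3-2-4; Arden is ranked above Lomond even though Lomond lies between Arden and the peak Ralston on the axis — preferences dip and rise again. Not single-peaked.
Bloc 4 (peak Arden at position 3): ranking walks positions 3-4-2-1, expanding outward from the peak — single-peaked.
Bloc 5 (peak Arden at position 3): ranking walks positions 3-2-1-4, expanding outward from the peak — single-peaked.
Bloc 6 (peak Ralston at position 1): ranking walks positions 1-2-3-4, expanding outward from the peak — single-peaked.
Bloc 7 (peak Lomond at position 2): ranking walks positions 2-3-4-1, expanding outward from the peak — single-peaked.
Bloc 1 violates single-peakedness, so the profile is not single-peaked on this axis.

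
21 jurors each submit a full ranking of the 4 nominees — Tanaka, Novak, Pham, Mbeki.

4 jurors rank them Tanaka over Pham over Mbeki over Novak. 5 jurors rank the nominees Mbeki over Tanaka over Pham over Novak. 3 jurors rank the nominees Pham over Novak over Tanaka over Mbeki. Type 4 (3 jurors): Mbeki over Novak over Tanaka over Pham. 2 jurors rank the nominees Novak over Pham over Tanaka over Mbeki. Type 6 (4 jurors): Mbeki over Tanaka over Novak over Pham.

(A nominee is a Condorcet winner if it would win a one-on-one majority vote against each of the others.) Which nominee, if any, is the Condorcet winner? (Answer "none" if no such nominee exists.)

Pairwise majorities:
Tanaka vs Novak: Tanaka, 13–8.
Tanaka–Pham: Tanaka 16–5.
Tanaka vs Mbeki: Mbeki, 12–9.
Novak vs Pham: 3+2+4 = 9 for Novak, 12 for Pham — Pham by 12–9.
Novak–Mbeki: Mbeki 16–5.
Pham vs Mbeki: Mbeki wins 12–9.
Mbeki beats each of Tanaka, Novak, Pham — Mbeki is the Condorcet winner.

Mbeki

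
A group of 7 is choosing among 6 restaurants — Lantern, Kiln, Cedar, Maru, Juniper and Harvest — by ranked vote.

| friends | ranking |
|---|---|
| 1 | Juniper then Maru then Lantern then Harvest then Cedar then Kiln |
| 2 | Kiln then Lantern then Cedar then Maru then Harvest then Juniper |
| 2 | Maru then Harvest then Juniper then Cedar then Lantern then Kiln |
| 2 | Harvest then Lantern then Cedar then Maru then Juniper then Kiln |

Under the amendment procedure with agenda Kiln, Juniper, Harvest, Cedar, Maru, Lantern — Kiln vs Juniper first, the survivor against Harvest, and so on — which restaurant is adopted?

Round 1: Kiln vs Juniper — 2–5, Juniper advances.
Round 2: Juniper vs Harvest — 1–6, Harvest advances.
Round 3: Harvest vs Cedar — 5–2, Harvest advances.
Round 4: Harvest vs Maru — 2–5, Maru advances.
Round 5: Maru vs Lantern — 3–4, Lantern advances.
The agenda winner is Lantern.

Lantern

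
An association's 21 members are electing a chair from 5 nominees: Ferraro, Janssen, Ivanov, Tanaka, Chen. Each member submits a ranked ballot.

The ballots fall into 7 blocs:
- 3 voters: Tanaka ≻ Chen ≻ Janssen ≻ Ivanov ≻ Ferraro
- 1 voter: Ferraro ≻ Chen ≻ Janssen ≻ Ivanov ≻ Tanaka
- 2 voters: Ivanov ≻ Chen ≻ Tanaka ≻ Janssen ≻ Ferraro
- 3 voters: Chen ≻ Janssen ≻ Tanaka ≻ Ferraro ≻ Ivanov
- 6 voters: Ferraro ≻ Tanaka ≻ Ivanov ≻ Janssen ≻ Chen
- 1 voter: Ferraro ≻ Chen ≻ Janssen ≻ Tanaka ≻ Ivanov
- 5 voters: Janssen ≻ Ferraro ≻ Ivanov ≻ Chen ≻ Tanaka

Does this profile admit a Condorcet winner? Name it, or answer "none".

Head-to-head results (21 voters):
Ferraro vs Janssen: Ferraro is ranked higher on 1+6+1 = 8 ballots, Janssen on 13. Janssen wins 13–8.
Ferraro vs Ivanov: 1+3+6+1+5 = 16 for Ferraro, 5 for Ivanov — Ferraro by 16–5.
Ferraro vs Tanaka: Ferraro, 13–8.
Ferraro vs Chen: Ferraro preferred on 1+6+1+5 = 13 ballots; Ferraro wins 13–8.
Janssen vs Ivanov: Janssen, 13–8.
Janssen vs Tanaka: Tanaka, 11–10.
Janssen–Chen: Janssen 11–10.
Ivanov–Tanaka: Tanaka 13–8.
Ivanov vs Chen: Ivanov wins 13–8.
Tanaka vs Chen: Tanaka preferred on 3+6 = 9 ballots; Chen wins 12–9.
Every candidate loses at least once (Ferraro loses to Janssen; Janssen loses to Tanaka; Ivanov loses to Ferraro; Tanaka loses to Ferraro; Chen loses to Ferraro). The majority relation contains the cycle Ferraro beats Tanaka beats Janssen beats Ferraro, so there is no Condorcet winner.

none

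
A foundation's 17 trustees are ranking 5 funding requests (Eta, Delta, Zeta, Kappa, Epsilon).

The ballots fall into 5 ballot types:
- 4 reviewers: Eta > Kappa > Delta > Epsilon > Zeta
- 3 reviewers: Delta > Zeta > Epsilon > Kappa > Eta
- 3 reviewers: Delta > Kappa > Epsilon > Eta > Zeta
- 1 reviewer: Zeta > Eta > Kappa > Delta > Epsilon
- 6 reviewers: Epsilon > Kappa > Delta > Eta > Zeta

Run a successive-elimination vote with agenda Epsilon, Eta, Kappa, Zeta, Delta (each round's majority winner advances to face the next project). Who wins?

Round 1: Epsilon vs Eta — 12–5, Epsilon advances.
Round 2: Epsilon vs Kappa — 9–8, Epsilon advances.
Round 3: Epsilon vs Zeta — 13–4, Epsilon advances.
Round 4: Epsilon vs Delta — 6–11, Delta advances.
The agenda winner is Delta.

Delta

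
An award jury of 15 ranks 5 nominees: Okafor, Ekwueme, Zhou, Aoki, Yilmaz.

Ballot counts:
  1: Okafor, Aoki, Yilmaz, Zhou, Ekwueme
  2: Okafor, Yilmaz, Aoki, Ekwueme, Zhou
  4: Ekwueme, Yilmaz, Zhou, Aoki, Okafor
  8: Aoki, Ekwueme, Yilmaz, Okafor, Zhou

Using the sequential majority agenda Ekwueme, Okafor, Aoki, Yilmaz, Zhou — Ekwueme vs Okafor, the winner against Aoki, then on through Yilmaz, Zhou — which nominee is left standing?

Round 1: Ekwueme vs Okafor — 12–3, Ekwueme advances.
Round 2: Ekwueme vs Aoki — 4–11, Aoki advances.
Round 3: Aoki vs Yilmaz — 9–6, Aoki advances.
Round 4: Aoki vs Zhou — 11–4, Aoki advances.
Aoki survives the agenda.

Aoki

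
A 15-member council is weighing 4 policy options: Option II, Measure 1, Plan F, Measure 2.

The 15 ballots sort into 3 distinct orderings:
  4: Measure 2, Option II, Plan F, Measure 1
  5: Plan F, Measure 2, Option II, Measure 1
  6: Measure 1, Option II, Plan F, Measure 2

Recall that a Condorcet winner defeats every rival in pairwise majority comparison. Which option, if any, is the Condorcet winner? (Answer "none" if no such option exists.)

none

Pairwise majorities:
Option II vs Measure 1: Option II preferred on 4+5 = 9 ballots; Option II wins 9–6.
Option II vs Plan F: Option II preferred on 4+6 = 10 ballots; Option II wins 10–5.
Option II vs Measure 2: Option II preferred on 6 ballots; Measure 2 wins 9–6.
Measure 1 vs Plan F: Measure 1 preferred on 6 ballots; Plan F wins 9–6.
Measure 1 vs Measure 2: Measure 1 preferred on 6 ballots; Measure 2 wins 9–6.
Plan F vs Measure 2: 5+6 = 11 for Plan F, 4 for Measure 2 — Plan F by 11–4.
Each option drops at least one matchup (Option II loses to Measure 2; Measure 1 loses to Option II; Plan F loses to Option II; Measure 2 loses to Plan F); the cycle Option II > Plan F > Measure 2 > Option II rules out a Condorcet winner.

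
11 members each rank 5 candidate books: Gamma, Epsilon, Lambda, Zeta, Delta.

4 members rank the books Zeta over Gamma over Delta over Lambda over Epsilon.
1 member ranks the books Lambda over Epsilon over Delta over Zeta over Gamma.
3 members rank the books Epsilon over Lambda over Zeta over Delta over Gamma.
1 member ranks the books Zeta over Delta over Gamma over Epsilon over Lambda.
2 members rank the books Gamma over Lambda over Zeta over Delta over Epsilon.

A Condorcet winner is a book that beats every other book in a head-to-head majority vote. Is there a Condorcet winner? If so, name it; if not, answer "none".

none

Pairwise majorities:
Gamma vs Epsilon: Gamma is ranked higher on 4+1+2 = 7 ballots, Epsilon on 4. Gamma wins 7–4.
Gamma vs Lambda: Gamma, 7–4.
Gamma vs Zeta: Zeta, 9–2.
Gamma vs Delta: Gamma preferred on 4+2 = 6 ballots; Gamma wins 6–5.
Epsilon vs Lambda: Epsilon preferred on 3+1 = 4 ballots; Lambda wins 7–4.
Epsilon vs Zeta: 4 to 7, Zeta.
Epsilon vs Delta: Delta wins 7–4.
Lambda vs Zeta: Lambda preferred on 1+3+2 = 6 ballots; Lambda wins 6–5.
Lambda vs Delta: Lambda, 6–5.
Zeta–Delta: Zeta 10–1.
Every book loses at least once (Gamma loses to Zeta; Epsilon loses to Gamma; Lambda loses to Gamma; Zeta loses to Lambda; Delta loses to Gamma). The majority relation contains the cycle Gamma → Lambda → Zeta → Gamma, so there is no Condorcet winner.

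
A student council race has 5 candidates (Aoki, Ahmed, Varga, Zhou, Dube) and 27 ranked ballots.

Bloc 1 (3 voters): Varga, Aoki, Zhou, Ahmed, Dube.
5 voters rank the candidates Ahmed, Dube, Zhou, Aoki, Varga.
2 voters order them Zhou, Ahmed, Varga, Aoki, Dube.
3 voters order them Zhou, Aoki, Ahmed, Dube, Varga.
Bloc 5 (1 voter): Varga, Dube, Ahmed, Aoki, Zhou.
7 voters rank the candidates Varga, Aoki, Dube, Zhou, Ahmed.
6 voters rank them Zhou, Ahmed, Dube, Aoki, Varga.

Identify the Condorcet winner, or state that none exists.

Head-to-head results (27 voters):
Aoki vs Ahmed: Aoki preferred on 3+3+7 = 13 ballots; Ahmed wins 14–13.
Aoki vs Varga: Aoki wins 14–13.
Aoki–Zhou: Zhou 16–11.
Aoki vs Dube: Aoki is ranked higher on 3+2+3+7 = 15 ballots, Dube on 12. Aoki wins 15–12.
Ahmed vs Varga: 16 to 11, Ahmed.
Ahmed vs Zhou: 5+1 = 6 for Ahmed, 21 for Zhou — Zhou by 21–6.
Ahmed vs Dube: 3+5+2+3+6 = 19 for Ahmed, 8 for Dube — Ahmed by 19–8.
Varga vs Zhou: 3+1+7 = 11 for Varga, 16 for Zhou — Zhou by 16–11.
Varga vs Dube: Varga is ranked higher on 3+2+1+7 = 13 ballots, Dube on 14. Dube wins 14–13.
Zhou vs Dube: 3+2+3+6 = 14 for Zhou, 13 for Dube — Zhou by 14–13.
Zhou beats each of Aoki, Ahmed, Varga, Dube — Zhou is the Condorcet winner.

Zhou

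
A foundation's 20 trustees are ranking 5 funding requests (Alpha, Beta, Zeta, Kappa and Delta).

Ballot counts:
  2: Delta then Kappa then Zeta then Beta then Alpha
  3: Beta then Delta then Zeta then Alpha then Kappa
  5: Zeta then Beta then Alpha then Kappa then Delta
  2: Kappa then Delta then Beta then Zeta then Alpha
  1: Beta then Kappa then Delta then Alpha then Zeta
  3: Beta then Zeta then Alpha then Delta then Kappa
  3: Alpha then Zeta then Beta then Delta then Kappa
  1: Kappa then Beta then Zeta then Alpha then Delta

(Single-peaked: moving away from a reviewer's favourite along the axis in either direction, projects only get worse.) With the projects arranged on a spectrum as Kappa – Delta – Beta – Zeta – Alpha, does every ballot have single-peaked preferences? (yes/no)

Axis positions: Kappa=1, Delta=2, Beta=3, Zeta=4, Alpha=5.
Cluster 1: ranking walks positions 2-1-4-3-5; Zeta is ranked above Beta even though Beta lies between Zeta and the peak Delta on the axis — preferences dip and rise again. Not single-peaked.
Cluster 2 (peak Beta at position 3): ranking walks positions 3-2-4-5-1, expanding outward from the peak — single-peaked.
Cluster 3: ranking walks positions 4-3-5-1-2; Kappa is ranked above Delta even though Delta lies between Kappa and the peak Zeta on the axis — preferences dip and rise again. Not single-peaked.
Cluster 4 (peak Kappa at position 1): ranking walks positions 1-2-3-4-5, expanding outward from the peak — single-peaked.
Cluster 5: ranking walks positions 3-1-2-5-4; Kappa is ranked above Delta even though Delta lies between Kappa and the peak Beta on the axis — preferences dip and rise again. Not single-peaked.
Cluster 6 (peak Beta at position 3): ranking walks positions 3-4-5-2-1, expanding outward from the peak — single-peaked.
Cluster 7 (peak Alpha at position 5): ranking walks positions 5-4-3-2-1, expanding outward from the peak — single-peaked.
Cluster 8: ranking walks positions 1-3-4-5-2; Beta is ranked above Delta even though Delta lies between Beta and the peak Kappa on the axis — preferences dip and rise again. Not single-peaked.
Cluster 1 violates single-peakedness, so the profile is not single-peaked on this axis.

no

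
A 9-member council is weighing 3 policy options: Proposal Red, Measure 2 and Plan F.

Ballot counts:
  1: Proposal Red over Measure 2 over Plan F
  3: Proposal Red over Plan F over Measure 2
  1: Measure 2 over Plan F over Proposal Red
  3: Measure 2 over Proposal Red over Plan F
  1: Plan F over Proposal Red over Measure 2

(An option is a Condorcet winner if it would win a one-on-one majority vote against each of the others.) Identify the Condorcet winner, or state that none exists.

Proposal Red

Check each pair by majority over 9 ballots:
Proposal Red vs Measure 2: 1+3+1 = 5 for Proposal Red, 4 for Measure 2 — Proposal Red by 5–4.
Proposal Red vs Plan F: 7 to 2, Proposal Red.
Measure 2 vs Plan F: 1+1+3 = 5 for Measure 2, 4 for Plan F — Measure 2 by 5–4.
Only Proposal Red has no losses; Proposal Red is the Condorcet winner.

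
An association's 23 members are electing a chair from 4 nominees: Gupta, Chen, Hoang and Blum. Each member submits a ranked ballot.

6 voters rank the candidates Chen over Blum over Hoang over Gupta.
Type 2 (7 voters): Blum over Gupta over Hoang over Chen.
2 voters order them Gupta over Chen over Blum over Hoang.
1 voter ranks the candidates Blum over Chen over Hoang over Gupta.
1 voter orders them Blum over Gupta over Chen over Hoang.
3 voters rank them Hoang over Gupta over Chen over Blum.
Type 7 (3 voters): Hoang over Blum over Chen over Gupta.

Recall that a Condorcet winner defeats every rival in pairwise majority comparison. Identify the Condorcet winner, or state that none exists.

Check each pair by majority over 23 ballots:
Gupta vs Chen: Gupta preferred on 7+2+1+3 = 13 ballots; Gupta wins 13–10.
Gupta vs Hoang: Gupta is ranked higher on 7+2+1 = 10 ballots, Hoang on 13. Hoang wins 13–10.
Gupta vs Blum: Gupta is ranked higher on 2+3 = 5 ballots, Blum on 18. Blum wins 18–5.
Chen vs Hoang: 10 to 13, Hoang.
Chen vs Blum: Chen preferred on 6+2+3 = 11 ballots; Blum wins 12–11.
Hoang vs Blum: Hoang preferred on 3+3 = 6 ballots; Blum wins 17–6.
Blum wins every pairwise contest, so Blum is the Condorcet winner.

Blum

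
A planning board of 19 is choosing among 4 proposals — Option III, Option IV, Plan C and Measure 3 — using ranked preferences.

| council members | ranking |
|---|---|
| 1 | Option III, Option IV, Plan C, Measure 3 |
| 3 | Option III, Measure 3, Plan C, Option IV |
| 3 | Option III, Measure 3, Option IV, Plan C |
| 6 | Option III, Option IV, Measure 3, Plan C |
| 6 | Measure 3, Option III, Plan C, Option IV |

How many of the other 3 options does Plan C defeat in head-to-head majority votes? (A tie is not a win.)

Plan C against each rival (19 council members):
Plan C vs Option III: Plan C preferred on 0 ballots; Option III wins 19–0.
Plan C vs Option IV: Option IV, 10–9.
Plan C vs Measure 3: Measure 3, 18–1.
Plan C beats no one; loses to Option III, Option IV, Measure 3 — 0 pairwise wins.

0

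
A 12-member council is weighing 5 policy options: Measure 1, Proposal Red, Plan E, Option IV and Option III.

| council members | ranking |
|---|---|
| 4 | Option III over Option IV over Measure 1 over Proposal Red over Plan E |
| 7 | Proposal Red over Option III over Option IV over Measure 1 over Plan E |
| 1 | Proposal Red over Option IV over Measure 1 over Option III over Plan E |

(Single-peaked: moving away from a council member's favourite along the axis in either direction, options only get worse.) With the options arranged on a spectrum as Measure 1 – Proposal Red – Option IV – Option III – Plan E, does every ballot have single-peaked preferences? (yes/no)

no

Axis positions: Measure 1=1, Proposal Red=2, Option IV=3, Option III=4, Plan E=5.
Faction 1: ranking walks positions 4-3-1-2-5; Measure 1 is ranked above Proposal Red even though Proposal Red lies between Measure 1 and the peak Option III on the axis — preferences dip and rise again. Not single-peaked.
Faction 2: ranking walks positions 2-4-3-1-5; Option III is ranked above Option IV even though Option IV lies between Option III and the peak Proposal Red on the axis — preferences dip and rise again. Not single-peaked.
Faction 3 (peak Proposal Red at position 2): ranking walks positions 2-3-1-4-5, expanding outward from the peak — single-peaked.
Faction 1 violates single-peakedness, so the profile is not single-peaked on this axis.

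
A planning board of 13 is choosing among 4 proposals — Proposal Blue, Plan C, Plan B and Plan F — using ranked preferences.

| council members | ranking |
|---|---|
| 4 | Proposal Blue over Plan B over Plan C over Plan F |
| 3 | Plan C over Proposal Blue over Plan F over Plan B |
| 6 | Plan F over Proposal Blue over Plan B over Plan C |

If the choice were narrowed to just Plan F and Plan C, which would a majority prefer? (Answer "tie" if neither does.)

Plan C

Ballots ranking Plan F above Plan C: 6.
Ballots ranking Plan C above Plan F: 13 − 6 = 7.
Plan C wins the head-to-head 7–6.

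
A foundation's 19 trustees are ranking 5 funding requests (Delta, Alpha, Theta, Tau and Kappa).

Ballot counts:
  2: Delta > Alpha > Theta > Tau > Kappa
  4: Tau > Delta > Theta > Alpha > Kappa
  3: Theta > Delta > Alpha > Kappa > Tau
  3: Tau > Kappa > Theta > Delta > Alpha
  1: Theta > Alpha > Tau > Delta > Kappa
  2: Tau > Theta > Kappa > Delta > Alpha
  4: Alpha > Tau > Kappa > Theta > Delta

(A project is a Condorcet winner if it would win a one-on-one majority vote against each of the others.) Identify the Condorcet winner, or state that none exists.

Head-to-head results (19 reviewers):
Delta vs Alpha: Delta is ranked higher on 2+4+3+3+2 = 14 ballots, Alpha on 5. Delta wins 14–5.
Delta vs Theta: 6 to 13, Theta.
Delta vs Tau: 5 to 14, Tau.
Delta vs Kappa: Delta preferred on 2+4+3+1 = 10 ballots; Delta wins 10–9.
Alpha vs Theta: Alpha preferred on 2+4 = 6 ballots; Theta wins 13–6.
Alpha vs Tau: 10 to 9, Alpha.
Alpha vs Kappa: Alpha is ranked higher on 2+4+3+1+4 = 14 ballots, Kappa on 5. Alpha wins 14–5.
Theta vs Tau: 6 to 13, Tau.
Theta vs Kappa: 12 to 7, Theta.
Tau vs Kappa: Tau preferred on 2+4+3+1+2+4 = 16 ballots; Tau wins 16–3.
Each project drops at least one matchup (Delta loses to Theta; Alpha loses to Delta; Theta loses to Tau; Tau loses to Alpha; Kappa loses to Delta); the cycle Delta → Alpha → Tau → Delta rules out a Condorcet winner.

none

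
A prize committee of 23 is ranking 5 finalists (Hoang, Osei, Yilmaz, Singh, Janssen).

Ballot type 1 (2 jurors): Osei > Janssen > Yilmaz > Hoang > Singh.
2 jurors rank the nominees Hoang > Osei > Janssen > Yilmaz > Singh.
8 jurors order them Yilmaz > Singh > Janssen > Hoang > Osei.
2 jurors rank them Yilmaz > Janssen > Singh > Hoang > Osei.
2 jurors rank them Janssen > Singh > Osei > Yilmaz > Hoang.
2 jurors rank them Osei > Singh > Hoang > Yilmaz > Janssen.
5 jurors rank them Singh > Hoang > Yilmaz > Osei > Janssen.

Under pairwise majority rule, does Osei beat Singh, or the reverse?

Singh

Ballots ranking Osei above Singh: 2 + 2 + 2 = 6.
Ballots ranking Singh above Osei: 23 − 6 = 17.
Singh wins the head-to-head 17–6.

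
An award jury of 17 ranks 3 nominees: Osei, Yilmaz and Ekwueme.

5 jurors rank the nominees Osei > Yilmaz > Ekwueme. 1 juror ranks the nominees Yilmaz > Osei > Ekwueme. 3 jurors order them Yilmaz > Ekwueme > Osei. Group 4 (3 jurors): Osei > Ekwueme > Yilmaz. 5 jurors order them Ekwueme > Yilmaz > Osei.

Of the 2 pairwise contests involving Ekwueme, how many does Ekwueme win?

Ekwueme against each rival (17 jurors):
Ekwueme vs Osei: 8 to 9, Osei.
Ekwueme vs Yilmaz: 3+5 = 8 for Ekwueme, 9 for Yilmaz — Yilmaz by 9–8.
Ekwueme beats no one; loses to Osei, Yilmaz — 0 pairwise wins.

0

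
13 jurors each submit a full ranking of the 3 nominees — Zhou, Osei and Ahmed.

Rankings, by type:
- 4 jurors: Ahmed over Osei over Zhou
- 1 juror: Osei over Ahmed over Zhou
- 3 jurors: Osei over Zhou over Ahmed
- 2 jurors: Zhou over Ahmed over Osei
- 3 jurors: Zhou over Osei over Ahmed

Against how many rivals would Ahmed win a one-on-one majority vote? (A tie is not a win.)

0

Ahmed against each rival (13 jurors):
Ahmed vs Zhou: Zhou wins 8–5.
Ahmed vs Osei: Osei, 7–6.
Ahmed beats no one; loses to Zhou, Osei — 0 pairwise wins.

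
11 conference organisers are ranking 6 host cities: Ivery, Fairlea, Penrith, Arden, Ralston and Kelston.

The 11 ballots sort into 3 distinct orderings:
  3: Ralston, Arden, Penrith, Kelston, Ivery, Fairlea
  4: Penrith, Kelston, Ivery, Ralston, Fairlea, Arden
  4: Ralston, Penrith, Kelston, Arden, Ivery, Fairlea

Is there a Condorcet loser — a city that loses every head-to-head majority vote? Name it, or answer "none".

Fairlea

Head-to-head results (11 organisers):
Ivery vs Fairlea: 3+4+4 = 11 for Ivery, 0 for Fairlea — Ivery by 11–0.
Ivery vs Penrith: 0 for Ivery, 11 for Penrith — Penrith by 11–0.
Ivery vs Arden: Arden wins 7–4.
Ivery vs Ralston: 4 for Ivery, 7 for Ralston — Ralston by 7–4.
Ivery vs Kelston: Kelston, 11–0.
Fairlea vs Penrith: Penrith wins 11–0.
Fairlea vs Arden: Fairlea is ranked higher on 4 ballots, Arden on 7. Arden wins 7–4.
Fairlea vs Ralston: Ralston wins 11–0.
Fairlea vs Kelston: Kelston, 11–0.
Penrith vs Arden: Penrith, 8–3.
Penrith vs Ralston: Ralston wins 7–4.
Penrith vs Kelston: Penrith is ranked higher on 3+4+4 = 11 ballots, Kelston on 0. Penrith wins 11–0.
Arden–Ralston: Ralston 11–0.
Arden vs Kelston: Arden is ranked higher on 3 ballots, Kelston on 8. Kelston wins 8–3.
Ralston vs Kelston: 7 to 4, Ralston.
Only Fairlea has no wins; Fairlea is the Condorcet loser.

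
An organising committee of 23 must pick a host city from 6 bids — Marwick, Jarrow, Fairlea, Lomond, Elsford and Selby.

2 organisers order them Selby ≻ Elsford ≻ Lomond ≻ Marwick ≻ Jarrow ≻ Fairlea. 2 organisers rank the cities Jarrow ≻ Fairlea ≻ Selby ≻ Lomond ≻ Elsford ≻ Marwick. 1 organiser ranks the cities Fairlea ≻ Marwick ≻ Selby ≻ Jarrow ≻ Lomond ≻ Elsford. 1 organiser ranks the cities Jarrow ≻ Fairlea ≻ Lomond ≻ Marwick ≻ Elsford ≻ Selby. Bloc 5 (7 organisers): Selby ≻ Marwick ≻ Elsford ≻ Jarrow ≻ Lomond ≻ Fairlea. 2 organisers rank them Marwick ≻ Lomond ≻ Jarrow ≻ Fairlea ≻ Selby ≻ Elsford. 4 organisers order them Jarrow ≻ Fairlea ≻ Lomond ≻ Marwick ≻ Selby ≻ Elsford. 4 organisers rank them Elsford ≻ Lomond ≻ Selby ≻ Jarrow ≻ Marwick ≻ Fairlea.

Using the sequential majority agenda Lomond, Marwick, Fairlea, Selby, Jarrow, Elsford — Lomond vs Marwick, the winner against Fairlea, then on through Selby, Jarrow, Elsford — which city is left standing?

Round 1: Lomond vs Marwick — 13–10, Lomond advances.
Round 2: Lomond vs Fairlea — 15–8, Lomond advances.
Round 3: Lomond vs Selby — 11–12, Selby advances.
Round 4: Selby vs Jarrow — 14–9, Selby advances.
Round 5: Selby vs Elsford — 18–5, Selby advances.
Selby survives the agenda.

Selby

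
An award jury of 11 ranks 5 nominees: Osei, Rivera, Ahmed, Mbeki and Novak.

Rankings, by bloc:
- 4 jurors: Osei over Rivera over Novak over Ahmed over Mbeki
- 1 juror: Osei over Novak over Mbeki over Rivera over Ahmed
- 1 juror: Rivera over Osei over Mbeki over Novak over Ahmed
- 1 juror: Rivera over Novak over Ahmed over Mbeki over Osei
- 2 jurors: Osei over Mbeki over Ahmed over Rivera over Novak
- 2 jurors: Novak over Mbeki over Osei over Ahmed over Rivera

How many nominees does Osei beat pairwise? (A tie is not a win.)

4

Osei against each rival (11 jurors):
Osei vs Rivera: 4+1+2+2 = 9 for Osei, 2 for Rivera — Osei by 9–2.
Osei vs Ahmed: Osei, 10–1.
Osei vs Mbeki: Osei wins 8–3.
Osei vs Novak: Osei preferred on 4+1+1+2 = 8 ballots; Osei wins 8–3.
Osei beats Rivera, Ahmed, Mbeki, Novak — 4 pairwise wins.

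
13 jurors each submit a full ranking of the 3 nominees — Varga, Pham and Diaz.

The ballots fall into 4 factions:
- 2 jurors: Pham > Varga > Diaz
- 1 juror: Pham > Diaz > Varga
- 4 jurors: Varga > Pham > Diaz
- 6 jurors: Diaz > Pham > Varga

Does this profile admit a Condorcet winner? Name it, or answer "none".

Head-to-head results (13 jurors):
Varga vs Pham: Varga preferred on 4 ballots; Pham wins 9–4.
Varga vs Diaz: 6 to 7, Diaz.
Pham vs Diaz: 2+1+4 = 7 for Pham, 6 for Diaz — Pham by 7–6.
Pham defeats every rival head-to-head and is the Condorcet winner.

Pham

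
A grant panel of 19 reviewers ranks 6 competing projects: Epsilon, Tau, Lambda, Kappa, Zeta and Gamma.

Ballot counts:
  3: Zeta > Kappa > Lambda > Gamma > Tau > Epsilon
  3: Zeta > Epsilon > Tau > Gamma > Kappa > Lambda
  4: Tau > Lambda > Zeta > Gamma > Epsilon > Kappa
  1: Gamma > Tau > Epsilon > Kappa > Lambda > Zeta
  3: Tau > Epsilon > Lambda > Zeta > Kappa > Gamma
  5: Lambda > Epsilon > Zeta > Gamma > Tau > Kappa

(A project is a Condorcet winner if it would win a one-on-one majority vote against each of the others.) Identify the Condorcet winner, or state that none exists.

Check each pair by majority over 19 ballots:
Epsilon vs Tau: 3+5 = 8 for Epsilon, 11 for Tau — Tau by 11–8.
Epsilon vs Lambda: Epsilon preferred on 3+1+3 = 7 ballots; Lambda wins 12–7.
Epsilon vs Kappa: Epsilon preferred on 3+4+1+3+5 = 16 ballots; Epsilon wins 16–3.
Epsilon vs Zeta: 9 to 10, Zeta.
Epsilon vs Gamma: 11 to 8, Epsilon.
Tau vs Lambda: Tau is ranked higher on 3+4+1+3 = 11 ballots, Lambda on 8. Tau wins 11–8.
Tau vs Kappa: Tau preferred on 3+4+1+3+5 = 16 ballots; Tau wins 16–3.
Tau vs Zeta: 4+1+3 = 8 for Tau, 11 for Zeta — Zeta by 11–8.
Tau vs Gamma: Tau preferred on 3+4+3 = 10 ballots; Tau wins 10–9.
Lambda vs Kappa: 4+3+5 = 12 for Lambda, 7 for Kappa — Lambda by 12–7.
Lambda vs Zeta: Lambda preferred on 4+1+3+5 = 13 ballots; Lambda wins 13–6.
Lambda vs Gamma: Lambda is ranked higher on 3+4+3+5 = 15 ballots, Gamma on 4. Lambda wins 15–4.
Kappa vs Zeta: 1 for Kappa, 18 for Zeta — Zeta by 18–1.
Kappa vs Gamma: 6 to 13, Gamma.
Zeta vs Gamma: Zeta is ranked higher on 3+3+4+3+5 = 18 ballots, Gamma on 1. Zeta wins 18–1.
Every project loses at least once (Epsilon loses to Tau; Tau loses to Zeta; Lambda loses to Tau; Kappa loses to Epsilon; Zeta loses to Lambda; Gamma loses to Epsilon). The majority relation contains the cycle Tau → Lambda → Zeta → Tau, so there is no Condorcet winner.

none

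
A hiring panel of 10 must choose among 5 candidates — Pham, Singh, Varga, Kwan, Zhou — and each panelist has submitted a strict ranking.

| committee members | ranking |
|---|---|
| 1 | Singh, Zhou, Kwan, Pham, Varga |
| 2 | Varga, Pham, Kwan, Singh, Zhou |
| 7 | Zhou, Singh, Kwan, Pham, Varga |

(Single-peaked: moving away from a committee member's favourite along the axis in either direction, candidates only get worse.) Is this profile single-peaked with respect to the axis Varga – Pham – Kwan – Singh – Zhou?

Axis positions: Varga=1, Pham=2, Kwan=3, Singh=4, Zhou=5.
Group 1 (peak Singh at position 4): ranking walks positions 4-5-3-2-1, expanding outward from the peak — single-peaked.
Group 2 (peak Varga at position 1): ranking walks positions 1-2-3-4-5, expanding outward from the peak — single-peaked.
Group 3 (peak Zhou at position 5): ranking walks positions 5-4-3-2-1, expanding outward from the peak — single-peaked.
Every ranking is single-peaked on this axis.

yes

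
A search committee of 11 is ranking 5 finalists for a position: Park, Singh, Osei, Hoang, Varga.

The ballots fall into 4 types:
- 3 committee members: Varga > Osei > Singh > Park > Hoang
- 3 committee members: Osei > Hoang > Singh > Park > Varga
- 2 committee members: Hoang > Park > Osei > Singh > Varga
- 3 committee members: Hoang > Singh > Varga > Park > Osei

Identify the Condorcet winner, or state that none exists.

Check each pair by majority over 11 ballots:
Park vs Singh: 2 for Park, 9 for Singh — Singh by 9–2.
Park vs Osei: 2+3 = 5 for Park, 6 for Osei — Osei by 6–5.
Park vs Hoang: Park is ranked higher on 3 ballots, Hoang on 8. Hoang wins 8–3.
Park vs Varga: Park is ranked higher on 3+2 = 5 ballots, Varga on 6. Varga wins 6–5.
Singh vs Osei: Singh preferred on 3 ballots; Osei wins 8–3.
Singh vs Hoang: 3 to 8, Hoang.
Singh vs Varga: Singh preferred on 3+2+3 = 8 ballots; Singh wins 8–3.
Osei vs Hoang: Osei preferred on 3+3 = 6 ballots; Osei wins 6–5.
Osei vs Varga: Osei is ranked higher on 3+2 = 5 ballots, Varga on 6. Varga wins 6–5.
Hoang vs Varga: 3+2+3 = 8 for Hoang, 3 for Varga — Hoang by 8–3.
Every candidate loses at least once (Park loses to Singh; Singh loses to Osei; Osei loses to Varga; Hoang loses to Osei; Varga loses to Singh). The majority relation contains the cycle Singh → Varga → Osei → Singh, so there is no Condorcet winner.

none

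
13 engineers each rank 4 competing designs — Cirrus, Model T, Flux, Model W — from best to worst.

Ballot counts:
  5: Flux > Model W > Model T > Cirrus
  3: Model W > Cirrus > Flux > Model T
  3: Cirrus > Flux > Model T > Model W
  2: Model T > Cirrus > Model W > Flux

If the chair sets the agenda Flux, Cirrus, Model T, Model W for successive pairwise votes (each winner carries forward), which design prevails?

Round 1: Flux vs Cirrus — 5–8, Cirrus advances.
Round 2: Cirrus vs Model T — 6–7, Model T advances.
Round 3: Model T vs Model W — 5–8, Model W advances.
The agenda winner is Model W.

Model W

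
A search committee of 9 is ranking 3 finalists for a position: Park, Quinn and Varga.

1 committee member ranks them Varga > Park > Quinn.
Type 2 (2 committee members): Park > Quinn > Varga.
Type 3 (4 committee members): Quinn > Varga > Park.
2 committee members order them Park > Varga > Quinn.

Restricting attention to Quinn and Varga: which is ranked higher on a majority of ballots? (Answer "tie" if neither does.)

Ballots ranking Quinn above Varga: 2 + 4 = 6.
Ballots ranking Varga above Quinn: 9 − 6 = 3.
Quinn wins the head-to-head 6–3.

Quinn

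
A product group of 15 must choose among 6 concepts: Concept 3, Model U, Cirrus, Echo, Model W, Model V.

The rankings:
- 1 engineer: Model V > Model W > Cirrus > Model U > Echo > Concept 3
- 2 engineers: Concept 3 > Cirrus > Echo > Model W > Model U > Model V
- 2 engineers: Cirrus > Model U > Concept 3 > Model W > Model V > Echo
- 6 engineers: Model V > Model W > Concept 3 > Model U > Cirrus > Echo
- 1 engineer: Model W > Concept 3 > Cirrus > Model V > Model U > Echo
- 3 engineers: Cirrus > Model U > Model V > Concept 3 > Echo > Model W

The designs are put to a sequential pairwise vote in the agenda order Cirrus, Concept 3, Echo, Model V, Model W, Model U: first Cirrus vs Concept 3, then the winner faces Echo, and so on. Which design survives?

Round 1: Cirrus vs Concept 3 — 6–9, Concept 3 advances.
Round 2: Concept 3 vs Echo — 14–1, Concept 3 advances.
Round 3: Concept 3 vs Model V — 5–10, Model V advances.
Round 4: Model V vs Model W — 10–5, Model V advances.
Round 5: Model V vs Model U — 8–7, Model V advances.
The agenda winner is Model V.

Model V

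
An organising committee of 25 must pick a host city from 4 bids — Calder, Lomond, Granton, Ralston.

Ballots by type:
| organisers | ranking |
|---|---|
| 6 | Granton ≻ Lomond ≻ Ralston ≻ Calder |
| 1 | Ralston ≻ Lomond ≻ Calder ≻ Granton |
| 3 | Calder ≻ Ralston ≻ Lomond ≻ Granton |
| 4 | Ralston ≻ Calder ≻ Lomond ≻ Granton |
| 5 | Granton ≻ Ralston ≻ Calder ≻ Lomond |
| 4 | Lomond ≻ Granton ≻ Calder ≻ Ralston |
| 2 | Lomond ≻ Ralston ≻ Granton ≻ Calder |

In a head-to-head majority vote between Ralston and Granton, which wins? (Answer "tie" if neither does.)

Granton

Ballots ranking Ralston above Granton: 1 + 3 + 4 + 2 = 10.
Ballots ranking Granton above Ralston: 25 − 10 = 15.
Granton wins the head-to-head 15–10.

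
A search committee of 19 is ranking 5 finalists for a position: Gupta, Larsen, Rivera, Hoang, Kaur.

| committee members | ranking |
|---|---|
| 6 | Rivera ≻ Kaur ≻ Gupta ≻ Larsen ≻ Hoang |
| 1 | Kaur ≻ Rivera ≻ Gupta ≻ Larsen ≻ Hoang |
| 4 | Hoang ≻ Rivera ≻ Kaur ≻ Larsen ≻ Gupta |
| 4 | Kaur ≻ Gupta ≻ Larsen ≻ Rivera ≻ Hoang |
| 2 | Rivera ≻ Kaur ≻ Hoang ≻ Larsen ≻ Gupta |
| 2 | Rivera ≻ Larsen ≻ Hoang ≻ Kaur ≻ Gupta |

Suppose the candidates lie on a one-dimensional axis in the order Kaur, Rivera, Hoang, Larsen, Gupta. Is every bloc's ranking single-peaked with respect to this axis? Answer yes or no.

Axis positions: Kaur=1, Rivera=2, Hoang=3, Larsen=4, Gupta=5.
Bloc 1: ranking walks positions 2-1-5-4-3; Gupta is ranked above Hoang even though Hoang lies between Gupta and the peak Rivera on the axis — preferences dip and rise again. Not single-peaked.
Bloc 2: ranking walks positions 1-2-5-4-3; Gupta is ranked above Hoang even though Hoang lies between Gupta and the peak Kaur on the axis — preferences dip and rise again. Not single-peaked.
Bloc 3 (peak Hoang at position 3): ranking walks positions 3-2-1-4-5, expanding outward from the peak — single-peaked.
Bloc 4: ranking walks positions 1-5-4-2-3; Gupta is ranked above Rivera even though Rivera lies between Gupta and the peak Kaur on the axis — preferences dip and rise again. Not single-peaked.
Bloc 5 (peak Rivera at position 2): ranking walks positions 2-1-3-4-5, expanding outward from the peak — single-peaked.
Bloc 6: ranking walks positions 2-4-3-1-5; Larsen is ranked above Hoang even though Hoang lies between Larsen and the peak Rivera on the axis — preferences dip and rise again. Not single-peaked.
Bloc 1 violates single-peakedness, so the profile is not single-peaked on this axis.

no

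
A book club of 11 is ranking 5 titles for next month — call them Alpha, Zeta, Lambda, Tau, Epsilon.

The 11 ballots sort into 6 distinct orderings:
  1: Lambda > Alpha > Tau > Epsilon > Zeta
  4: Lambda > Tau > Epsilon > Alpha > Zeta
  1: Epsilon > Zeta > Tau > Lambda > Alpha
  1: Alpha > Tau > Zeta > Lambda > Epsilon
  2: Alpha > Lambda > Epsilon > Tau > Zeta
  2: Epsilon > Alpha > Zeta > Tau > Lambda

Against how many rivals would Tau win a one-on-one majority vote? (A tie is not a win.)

Tau against each rival (11 members):
Tau vs Alpha: Alpha wins 6–5.
Tau vs Zeta: 1+4+1+2 = 8 for Tau, 3 for Zeta — Tau by 8–3.
Tau vs Lambda: 4 to 7, Lambda.
Tau vs Epsilon: Tau wins 6–5.
Tau beats Zeta, Epsilon; loses to Alpha, Lambda — 2 pairwise wins.

2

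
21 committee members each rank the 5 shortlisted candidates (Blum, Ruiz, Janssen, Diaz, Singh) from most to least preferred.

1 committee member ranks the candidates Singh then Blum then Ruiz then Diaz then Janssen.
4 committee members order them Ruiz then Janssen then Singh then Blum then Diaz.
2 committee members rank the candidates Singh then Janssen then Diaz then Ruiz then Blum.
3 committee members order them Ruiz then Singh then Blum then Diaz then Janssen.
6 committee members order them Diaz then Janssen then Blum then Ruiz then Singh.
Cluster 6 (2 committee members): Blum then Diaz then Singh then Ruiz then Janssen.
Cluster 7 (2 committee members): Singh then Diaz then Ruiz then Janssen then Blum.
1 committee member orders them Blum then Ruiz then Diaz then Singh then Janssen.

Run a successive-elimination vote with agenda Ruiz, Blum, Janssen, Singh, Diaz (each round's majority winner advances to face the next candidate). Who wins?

Round 1: Ruiz vs Blum — 11–10, Ruiz advances.
Round 2: Ruiz vs Janssen — 13–8, Ruiz advances.
Round 3: Ruiz vs Singh — 14–7, Ruiz advances.
Round 4: Ruiz vs Diaz — 9–12, Diaz advances.
Diaz survives the agenda.

Diaz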